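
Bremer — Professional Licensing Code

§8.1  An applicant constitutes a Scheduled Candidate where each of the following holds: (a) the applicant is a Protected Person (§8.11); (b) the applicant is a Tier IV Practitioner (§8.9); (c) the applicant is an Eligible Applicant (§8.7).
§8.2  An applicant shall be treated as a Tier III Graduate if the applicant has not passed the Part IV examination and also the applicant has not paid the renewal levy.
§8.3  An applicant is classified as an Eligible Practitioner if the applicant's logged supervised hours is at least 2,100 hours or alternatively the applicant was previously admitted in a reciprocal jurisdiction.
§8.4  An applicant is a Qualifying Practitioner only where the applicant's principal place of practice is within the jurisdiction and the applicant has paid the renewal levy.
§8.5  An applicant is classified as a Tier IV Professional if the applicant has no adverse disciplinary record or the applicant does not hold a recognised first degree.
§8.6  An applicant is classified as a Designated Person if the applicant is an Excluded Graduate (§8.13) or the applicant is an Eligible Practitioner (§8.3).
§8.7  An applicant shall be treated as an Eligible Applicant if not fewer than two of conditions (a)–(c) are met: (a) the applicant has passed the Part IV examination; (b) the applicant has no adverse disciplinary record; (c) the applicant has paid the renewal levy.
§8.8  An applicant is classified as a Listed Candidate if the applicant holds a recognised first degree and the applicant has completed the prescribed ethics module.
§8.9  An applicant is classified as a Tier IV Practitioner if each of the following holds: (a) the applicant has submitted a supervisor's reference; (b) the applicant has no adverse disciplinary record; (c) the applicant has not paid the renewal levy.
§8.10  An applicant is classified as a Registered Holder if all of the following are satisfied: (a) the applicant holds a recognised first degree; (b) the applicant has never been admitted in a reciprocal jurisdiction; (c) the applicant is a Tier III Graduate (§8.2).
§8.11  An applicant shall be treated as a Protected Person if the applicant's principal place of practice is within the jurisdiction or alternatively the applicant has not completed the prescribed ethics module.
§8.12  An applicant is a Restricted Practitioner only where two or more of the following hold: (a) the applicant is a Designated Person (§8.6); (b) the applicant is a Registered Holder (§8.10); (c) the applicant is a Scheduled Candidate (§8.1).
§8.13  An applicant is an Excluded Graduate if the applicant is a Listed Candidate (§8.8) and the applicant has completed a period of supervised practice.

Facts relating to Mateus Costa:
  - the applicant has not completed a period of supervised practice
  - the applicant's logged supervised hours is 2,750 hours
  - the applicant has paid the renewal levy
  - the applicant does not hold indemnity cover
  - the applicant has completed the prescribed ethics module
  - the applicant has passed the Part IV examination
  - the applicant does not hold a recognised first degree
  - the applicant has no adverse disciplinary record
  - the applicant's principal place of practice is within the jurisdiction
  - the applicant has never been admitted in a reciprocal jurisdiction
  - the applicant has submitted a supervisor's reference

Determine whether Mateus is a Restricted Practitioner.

Under §8.8: the applicant holds a recognised first degree? no; and the applicant has completed the prescribed ethics module? yes. So the applicant is not a Listed Candidate.
Under §8.13: Listed Candidate (§8.8)? no; and the applicant has completed a period of supervised practice? no. So the applicant is not an Excluded Graduate.
Under §8.3: applicant's logged supervised hours: 2,750 hours ≥ 2,100 hours? yes; or the applicant was previously admitted in a reciprocal jurisdiction? no. So the applicant is an Eligible Practitioner.
Under §8.6: Excluded Graduate (§8.13)? no; or Eligible Practitioner (§8.3)? yes. So the applicant is a Designated Person.
Under §8.2: the applicant has not passed the Part IV examination? no; and the applicant has not paid the renewal levy? no. So the applicant is not a Tier III Graduate.
Under §8.10: the applicant holds a recognised first degree? no; and the applicant has never been admitted in a reciprocal jurisdiction? yes; and Tier III Graduate (§8.2)? no. So the applicant is not a Registered Holder.
Under §8.11: the applicant's principal place of practice is within the jurisdiction? yes; or the applicant has not completed the prescribed ethics module? no. So the applicant is a Protected Person.
Under §8.9: the applicant has submitted a supervisor's reference? yes; and the applicant has no adverse disciplinary record? yes; and the applicant has not paid the renewal levy? no. So the applicant is not a Tier IV Practitioner.
Under §8.7: the applicant has passed the Part IV examination? yes; the applicant has no adverse disciplinary record? yes; the applicant has paid the renewal levy? yes — 3 of 3 hold (need ≥2) → satisfied.
Under §8.1: Protected Person (§8.11)? yes; and Tier IV Practitioner (§8.9)? no; and Eligible Applicant (§8.7)? yes. So the applicant is not a Scheduled Candidate.
Under §8.12: Designated Person (§8.6)? yes; Registered Holder (§8.10)? no; Scheduled Candidate (§8.1)? no — 1 of 3 hold (need ≥2) → not satisfied.

No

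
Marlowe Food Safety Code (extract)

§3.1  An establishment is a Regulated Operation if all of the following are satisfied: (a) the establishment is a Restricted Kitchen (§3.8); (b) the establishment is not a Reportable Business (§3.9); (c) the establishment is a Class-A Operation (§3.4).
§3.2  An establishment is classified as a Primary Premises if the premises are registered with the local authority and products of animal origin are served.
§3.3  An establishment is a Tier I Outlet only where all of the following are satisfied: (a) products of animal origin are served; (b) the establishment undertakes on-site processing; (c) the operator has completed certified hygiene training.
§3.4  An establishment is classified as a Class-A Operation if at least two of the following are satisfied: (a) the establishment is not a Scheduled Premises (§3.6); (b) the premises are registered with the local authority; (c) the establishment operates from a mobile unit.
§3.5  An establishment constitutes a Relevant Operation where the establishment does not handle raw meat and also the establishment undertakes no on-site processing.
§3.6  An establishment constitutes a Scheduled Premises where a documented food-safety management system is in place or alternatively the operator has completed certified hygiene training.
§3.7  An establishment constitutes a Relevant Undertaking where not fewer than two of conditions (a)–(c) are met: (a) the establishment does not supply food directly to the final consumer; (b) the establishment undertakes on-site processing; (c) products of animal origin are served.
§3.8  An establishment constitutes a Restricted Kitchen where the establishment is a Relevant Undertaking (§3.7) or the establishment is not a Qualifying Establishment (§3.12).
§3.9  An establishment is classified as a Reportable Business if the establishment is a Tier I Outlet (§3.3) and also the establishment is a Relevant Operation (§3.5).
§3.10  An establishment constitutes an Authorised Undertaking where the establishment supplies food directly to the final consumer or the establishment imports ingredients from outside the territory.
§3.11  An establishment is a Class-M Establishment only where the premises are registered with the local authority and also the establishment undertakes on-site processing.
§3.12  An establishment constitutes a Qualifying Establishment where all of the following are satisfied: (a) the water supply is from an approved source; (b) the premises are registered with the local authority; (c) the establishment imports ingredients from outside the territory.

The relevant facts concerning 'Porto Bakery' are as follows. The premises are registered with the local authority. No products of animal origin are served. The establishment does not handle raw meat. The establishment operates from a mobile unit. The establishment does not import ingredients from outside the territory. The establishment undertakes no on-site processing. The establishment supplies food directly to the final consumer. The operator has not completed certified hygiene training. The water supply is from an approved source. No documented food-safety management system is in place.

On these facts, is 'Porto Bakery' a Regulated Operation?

§3.7 — Relevant Undertaking: the establishment does not supply food directly to the final consumer? no; the establishment undertakes on-site processing? no; products of animal origin are served? no — 0 of 3 hold (need ≥2) → not satisfied.
§3.12 — Qualifying Establishment: [the water supply is from an approved source? yes] AND [the premises are registered with the local authority? yes] AND [the establishment imports ingredients from outside the territory? no] → not satisfied.
§3.8 — Restricted Kitchen: [Relevant Undertaking (§3.7)? no] OR [not a Qualifying Establishment (§3.12)? yes] → satisfied.
§3.3 — Tier I Outlet: [products of animal origin are served? no] AND [the establishment undertakes on-site processing? no] AND [the operator has completed certified hygiene training? no] → not satisfied.
§3.5 — Relevant Operation: [the establishment does not handle raw meat? yes] AND [the establishment undertakes no on-site processing? yes] → satisfied.
§3.9 — Reportable Business: [Tier I Outlet (§3.3)? no] AND [Relevant Operation (§3.5)? yes] → not satisfied.
§3.6 — Scheduled Premises: [a documented food-safety management system is in place? no] OR [the operator has completed certified hygiene training? no] → not satisfied.
§3.4 — Class-A Operation: not a Scheduled Premises (§3.6)? yes; the premises are registered with the local authority? yes; the establishment operates from a mobile unit? yes — 3 of 3 hold (need ≥2) → satisfied.
§3.1 — Regulated Operation: [Restricted Kitchen (§3.8)? yes] AND [not a Reportable Business (§3.9)? yes] AND [Class-A Operation (§3.4)? yes] → satisfied.

Yes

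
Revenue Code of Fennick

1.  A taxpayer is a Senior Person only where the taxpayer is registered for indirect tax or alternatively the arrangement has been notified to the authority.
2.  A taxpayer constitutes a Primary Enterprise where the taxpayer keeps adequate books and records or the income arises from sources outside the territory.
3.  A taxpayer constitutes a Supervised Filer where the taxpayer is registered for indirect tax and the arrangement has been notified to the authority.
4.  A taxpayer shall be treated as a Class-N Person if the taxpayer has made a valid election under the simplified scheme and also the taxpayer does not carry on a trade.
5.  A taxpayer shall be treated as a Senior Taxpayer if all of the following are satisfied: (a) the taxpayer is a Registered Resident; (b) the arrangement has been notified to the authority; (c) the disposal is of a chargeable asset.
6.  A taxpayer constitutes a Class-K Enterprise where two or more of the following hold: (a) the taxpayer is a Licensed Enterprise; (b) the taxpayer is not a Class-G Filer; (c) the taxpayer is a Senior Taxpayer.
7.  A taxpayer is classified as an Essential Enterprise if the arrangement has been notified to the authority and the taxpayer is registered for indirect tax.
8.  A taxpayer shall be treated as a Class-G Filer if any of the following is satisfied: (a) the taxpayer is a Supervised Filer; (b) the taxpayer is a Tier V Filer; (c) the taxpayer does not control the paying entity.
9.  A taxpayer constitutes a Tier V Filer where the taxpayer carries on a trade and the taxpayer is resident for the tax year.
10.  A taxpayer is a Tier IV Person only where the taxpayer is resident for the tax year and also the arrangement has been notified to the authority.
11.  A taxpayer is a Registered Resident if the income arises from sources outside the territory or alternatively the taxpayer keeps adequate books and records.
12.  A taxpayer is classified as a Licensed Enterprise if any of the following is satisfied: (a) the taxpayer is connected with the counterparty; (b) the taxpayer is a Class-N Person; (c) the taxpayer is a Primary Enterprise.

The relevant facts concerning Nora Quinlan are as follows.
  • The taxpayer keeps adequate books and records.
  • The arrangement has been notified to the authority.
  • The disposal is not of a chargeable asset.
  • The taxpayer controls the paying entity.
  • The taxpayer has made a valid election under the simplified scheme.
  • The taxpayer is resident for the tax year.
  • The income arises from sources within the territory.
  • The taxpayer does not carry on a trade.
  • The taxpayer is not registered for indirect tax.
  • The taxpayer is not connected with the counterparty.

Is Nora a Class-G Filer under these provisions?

Under paragraph 3: the taxpayer is registered for indirect tax? no; and the arrangement has been notified to the authority? yes. So the taxpayer is not a Supervised Filer.
Under paragraph 9: the taxpayer carries on a trade? no; and the taxpayer is resident for the tax year? yes. So the taxpayer is not a Tier V Filer.
Under paragraph 8: Supervised Filer (paragraph 3)? no; or Tier V Filer (paragraph 9)? no; or the taxpayer does not control the paying entity? no. So the taxpayer is not a Class-G Filer.

No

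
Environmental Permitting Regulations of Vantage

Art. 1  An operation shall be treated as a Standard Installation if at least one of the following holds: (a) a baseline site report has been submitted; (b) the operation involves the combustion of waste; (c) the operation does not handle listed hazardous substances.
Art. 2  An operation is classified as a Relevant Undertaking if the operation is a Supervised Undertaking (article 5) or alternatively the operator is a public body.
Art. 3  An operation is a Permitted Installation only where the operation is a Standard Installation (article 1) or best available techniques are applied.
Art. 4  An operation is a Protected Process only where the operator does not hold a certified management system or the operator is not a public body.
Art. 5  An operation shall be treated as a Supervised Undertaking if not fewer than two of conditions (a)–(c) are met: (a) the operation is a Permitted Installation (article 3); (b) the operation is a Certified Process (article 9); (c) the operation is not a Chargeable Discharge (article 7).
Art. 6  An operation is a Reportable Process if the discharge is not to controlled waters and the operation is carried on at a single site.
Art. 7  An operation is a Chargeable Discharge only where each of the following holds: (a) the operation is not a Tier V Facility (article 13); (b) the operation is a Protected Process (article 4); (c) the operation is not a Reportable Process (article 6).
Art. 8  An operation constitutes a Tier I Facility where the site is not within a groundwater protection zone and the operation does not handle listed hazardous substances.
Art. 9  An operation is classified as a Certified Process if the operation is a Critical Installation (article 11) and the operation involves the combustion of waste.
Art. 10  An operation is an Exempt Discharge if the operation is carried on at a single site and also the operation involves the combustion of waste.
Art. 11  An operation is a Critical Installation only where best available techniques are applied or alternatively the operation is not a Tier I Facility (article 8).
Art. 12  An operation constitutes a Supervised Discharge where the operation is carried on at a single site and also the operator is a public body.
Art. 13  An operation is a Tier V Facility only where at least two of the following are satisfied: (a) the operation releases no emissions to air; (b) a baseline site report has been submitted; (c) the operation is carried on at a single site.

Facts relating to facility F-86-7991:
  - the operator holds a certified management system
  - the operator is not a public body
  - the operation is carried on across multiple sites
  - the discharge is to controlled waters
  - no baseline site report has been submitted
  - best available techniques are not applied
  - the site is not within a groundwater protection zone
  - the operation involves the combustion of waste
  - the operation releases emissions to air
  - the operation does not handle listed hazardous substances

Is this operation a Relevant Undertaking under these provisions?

Under article 1: a baseline site report has been submitted? no; or the operation involves the combustion of waste? yes; or the operation does not handle listed hazardous substances? yes. So the operation is a Standard Installation.
Under article 3: Standard Installation (article 1)? yes; or best available techniques are applied? no. So the operation is a Permitted Installation.
Under article 8: the site is not within a groundwater protection zone? yes; and the operation does not handle listed hazardous substances? yes. So the operation is a Tier I Facility.
Under article 11: best available techniques are applied? no; or not a Tier I Facility (article 8)? no. So the operation is not a Critical Installation.
Under article 9: Critical Installation (article 11)? no; and the operation involves the combustion of waste? yes. So the operation is not a Certified Process.
Under article 13: the operation releases no emissions to air? no; a baseline site report has been submitted? no; the operation is carried on at a single site? no — 0 of 3 hold (need ≥2) → not satisfied.
Under article 4: the operator does not hold a certified management system? no; or the operator is not a public body? yes. So the operation is a Protected Process.
Under article 6: the discharge is not to controlled waters? no; and the operation is carried on at a single site? no. So the operation is not a Reportable Process.
Under article 7: not a Tier V Facility (article 13)? yes; and Protected Process (article 4)? yes; and not a Reportable Process (article 6)? yes. So the operation is a Chargeable Discharge.
Under article 5: Permitted Installation (article 3)? yes; Certified Process (article 9)? no; not a Chargeable Discharge (article 7)? no — 1 of 3 hold (need ≥2) → not satisfied.
Under article 2: Supervised Undertaking (article 5)? no; or the operator is a public body? no. So the operation is not a Relevant Undertaking.

No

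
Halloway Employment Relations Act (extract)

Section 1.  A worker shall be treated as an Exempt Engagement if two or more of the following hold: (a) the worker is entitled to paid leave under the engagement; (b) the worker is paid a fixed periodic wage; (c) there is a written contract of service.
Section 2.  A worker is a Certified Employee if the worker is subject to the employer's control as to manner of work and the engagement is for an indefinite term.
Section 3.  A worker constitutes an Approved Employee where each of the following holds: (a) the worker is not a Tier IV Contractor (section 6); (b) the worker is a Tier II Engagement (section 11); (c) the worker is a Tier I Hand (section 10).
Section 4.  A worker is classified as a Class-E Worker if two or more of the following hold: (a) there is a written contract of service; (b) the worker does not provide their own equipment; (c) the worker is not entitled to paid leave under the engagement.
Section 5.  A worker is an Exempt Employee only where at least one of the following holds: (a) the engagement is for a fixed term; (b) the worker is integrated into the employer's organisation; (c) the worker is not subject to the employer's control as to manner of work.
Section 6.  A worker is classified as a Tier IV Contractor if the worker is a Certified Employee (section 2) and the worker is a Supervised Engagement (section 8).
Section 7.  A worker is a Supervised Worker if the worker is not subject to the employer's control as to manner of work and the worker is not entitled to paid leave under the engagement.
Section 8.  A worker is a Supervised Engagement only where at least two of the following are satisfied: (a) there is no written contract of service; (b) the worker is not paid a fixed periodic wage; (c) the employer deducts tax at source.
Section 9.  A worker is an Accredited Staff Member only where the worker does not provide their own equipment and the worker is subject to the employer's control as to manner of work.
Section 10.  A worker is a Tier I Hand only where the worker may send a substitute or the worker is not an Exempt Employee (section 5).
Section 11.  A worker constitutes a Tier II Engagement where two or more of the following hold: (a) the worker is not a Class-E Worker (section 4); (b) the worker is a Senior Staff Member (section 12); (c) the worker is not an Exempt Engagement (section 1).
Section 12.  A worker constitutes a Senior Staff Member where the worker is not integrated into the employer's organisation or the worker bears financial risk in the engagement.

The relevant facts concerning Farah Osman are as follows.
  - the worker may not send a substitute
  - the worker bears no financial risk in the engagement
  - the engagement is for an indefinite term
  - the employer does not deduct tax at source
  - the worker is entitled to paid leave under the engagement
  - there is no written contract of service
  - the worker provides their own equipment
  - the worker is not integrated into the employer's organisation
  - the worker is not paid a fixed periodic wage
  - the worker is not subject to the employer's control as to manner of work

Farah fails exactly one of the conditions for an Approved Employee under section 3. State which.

section 2 — Certified Employee: [the worker is subject to the employer's control as to manner of work? no] AND [the engagement is for an indefinite term? yes] → not satisfied.
section 8 — Supervised Engagement: there is no written contract of service? yes; the worker is not paid a fixed periodic wage? yes; the employer deducts tax at source? no — 2 of 3 hold (need ≥2) → satisfied.
section 6 — Tier IV Contractor: [Certified Employee (section 2)? no] AND [Supervised Engagement (section 8)? yes] → not satisfied.
section 4 — Class-E Worker: there is a written contract of service? no; the worker does not provide their own equipment? no; the worker is not entitled to paid leave under the engagement? no — 0 of 3 hold (need ≥2) → not satisfied.
section 12 — Senior Staff Member: [the worker is not integrated into the employer's organisation? yes] OR [the worker bears financial risk in the engagement? no] → satisfied.
section 1 — Exempt Engagement: the worker is entitled to paid leave under the engagement? yes; the worker is paid a fixed periodic wage? no; there is a written contract of service? no — 1 of 3 hold (need ≥2) → not satisfied.
section 11 — Tier II Engagement: not a Class-E Worker (section 4)? yes; Senior Staff Member (section 12)? yes; not an Exempt Engagement (section 1)? yes — 3 of 3 hold (need ≥2) → satisfied.
section 5 — Exempt Employee: [the engagement is for a fixed term? no] OR [the worker is integrated into the employer's organisation? no] OR [the worker is not subject to the employer's control as to manner of work? yes] → satisfied.
section 10 — Tier I Hand: [the worker may send a substitute? no] OR [not an Exempt Employee (section 5)? no] → not satisfied.
section 3 — Approved Employee: [not a Tier IV Contractor (section 6)? yes] AND [Tier II Engagement (section 11)? yes] AND [Tier I Hand (section 10)? no] → not satisfied.

Tier I Hand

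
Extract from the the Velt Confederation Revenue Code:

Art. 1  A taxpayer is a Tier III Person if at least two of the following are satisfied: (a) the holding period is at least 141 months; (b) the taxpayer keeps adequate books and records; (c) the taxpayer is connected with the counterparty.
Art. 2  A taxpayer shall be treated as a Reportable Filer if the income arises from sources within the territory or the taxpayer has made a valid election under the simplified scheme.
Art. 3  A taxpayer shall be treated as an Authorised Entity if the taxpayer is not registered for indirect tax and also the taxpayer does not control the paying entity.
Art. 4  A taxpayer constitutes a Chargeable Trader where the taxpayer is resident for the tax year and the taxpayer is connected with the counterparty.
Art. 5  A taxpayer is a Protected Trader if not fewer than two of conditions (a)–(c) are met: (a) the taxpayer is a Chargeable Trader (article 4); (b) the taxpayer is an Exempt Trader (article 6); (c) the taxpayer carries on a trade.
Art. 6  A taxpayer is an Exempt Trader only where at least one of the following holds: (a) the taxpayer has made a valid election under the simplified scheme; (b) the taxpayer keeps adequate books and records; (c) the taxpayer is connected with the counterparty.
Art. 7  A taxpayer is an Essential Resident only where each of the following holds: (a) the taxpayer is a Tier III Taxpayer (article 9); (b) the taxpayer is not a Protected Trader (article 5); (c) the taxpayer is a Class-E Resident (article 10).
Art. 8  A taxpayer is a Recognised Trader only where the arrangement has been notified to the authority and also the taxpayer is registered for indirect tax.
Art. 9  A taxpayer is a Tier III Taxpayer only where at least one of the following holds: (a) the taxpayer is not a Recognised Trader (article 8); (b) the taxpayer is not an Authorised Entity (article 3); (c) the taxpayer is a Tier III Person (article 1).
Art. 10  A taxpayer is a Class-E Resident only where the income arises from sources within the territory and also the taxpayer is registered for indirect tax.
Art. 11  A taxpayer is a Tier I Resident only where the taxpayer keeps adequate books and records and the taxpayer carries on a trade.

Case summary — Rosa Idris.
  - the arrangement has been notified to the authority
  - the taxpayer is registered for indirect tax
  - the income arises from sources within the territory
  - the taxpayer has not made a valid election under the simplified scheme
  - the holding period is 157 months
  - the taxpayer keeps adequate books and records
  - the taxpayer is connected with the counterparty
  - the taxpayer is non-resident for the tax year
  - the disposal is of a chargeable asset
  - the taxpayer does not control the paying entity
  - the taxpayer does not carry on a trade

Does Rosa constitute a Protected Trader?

No

Under article 4: the taxpayer is resident for the tax year? no; and the taxpayer is connected with the counterparty? yes. So the taxpayer is not a Chargeable Trader.
Under article 6: the taxpayer has made a valid election under the simplified scheme? no; or the taxpayer keeps adequate books and records? yes; or the taxpayer is connected with the counterparty? yes. So the taxpayer is an Exempt Trader.
Under article 5: Chargeable Trader (article 4)? no; Exempt Trader (article 6)? yes; the taxpayer carries on a trade? no — 1 of 3 hold (need ≥2) → not satisfied.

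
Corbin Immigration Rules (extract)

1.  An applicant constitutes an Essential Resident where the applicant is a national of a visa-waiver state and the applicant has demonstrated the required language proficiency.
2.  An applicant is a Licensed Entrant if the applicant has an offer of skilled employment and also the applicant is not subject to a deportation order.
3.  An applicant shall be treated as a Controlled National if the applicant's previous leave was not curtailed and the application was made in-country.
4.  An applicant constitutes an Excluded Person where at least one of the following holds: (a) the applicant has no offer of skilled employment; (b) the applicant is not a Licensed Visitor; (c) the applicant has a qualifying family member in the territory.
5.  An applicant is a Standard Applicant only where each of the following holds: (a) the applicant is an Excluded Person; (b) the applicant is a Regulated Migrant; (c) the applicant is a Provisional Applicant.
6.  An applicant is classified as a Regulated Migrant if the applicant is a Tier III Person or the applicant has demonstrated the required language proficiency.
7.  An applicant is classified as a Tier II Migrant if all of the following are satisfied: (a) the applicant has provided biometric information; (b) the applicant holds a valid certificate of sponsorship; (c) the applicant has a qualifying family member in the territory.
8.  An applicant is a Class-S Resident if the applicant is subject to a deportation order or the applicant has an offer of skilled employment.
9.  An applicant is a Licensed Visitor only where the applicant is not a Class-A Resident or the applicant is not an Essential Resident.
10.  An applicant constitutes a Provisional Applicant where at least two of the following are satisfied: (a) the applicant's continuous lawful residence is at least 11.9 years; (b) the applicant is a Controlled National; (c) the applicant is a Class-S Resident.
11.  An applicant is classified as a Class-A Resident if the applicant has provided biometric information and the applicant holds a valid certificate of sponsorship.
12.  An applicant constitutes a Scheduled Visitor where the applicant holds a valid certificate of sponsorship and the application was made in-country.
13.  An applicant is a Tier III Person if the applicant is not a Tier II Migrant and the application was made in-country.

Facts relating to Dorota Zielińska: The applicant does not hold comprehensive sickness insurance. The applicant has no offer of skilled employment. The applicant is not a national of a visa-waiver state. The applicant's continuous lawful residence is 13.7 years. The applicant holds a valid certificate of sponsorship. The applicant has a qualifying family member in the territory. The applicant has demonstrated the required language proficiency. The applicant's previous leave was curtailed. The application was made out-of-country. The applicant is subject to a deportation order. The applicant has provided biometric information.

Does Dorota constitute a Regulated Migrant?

paragraph 7 — Tier II Migrant: [the applicant has provided biometric information? yes] AND [the applicant holds a valid certificate of sponsorship? yes] AND [the applicant has a qualifying family member in the territory? yes] → satisfied.
paragraph 13 — Tier III Person: [not a Tier II Migrant (paragraph 7)? no] AND [the application was made in-country? no] → not satisfied.
paragraph 6 — Regulated Migrant: [Tier III Person (paragraph 13)? no] OR [the applicant has demonstrated the required language proficiency? yes] → satisfied.

Yes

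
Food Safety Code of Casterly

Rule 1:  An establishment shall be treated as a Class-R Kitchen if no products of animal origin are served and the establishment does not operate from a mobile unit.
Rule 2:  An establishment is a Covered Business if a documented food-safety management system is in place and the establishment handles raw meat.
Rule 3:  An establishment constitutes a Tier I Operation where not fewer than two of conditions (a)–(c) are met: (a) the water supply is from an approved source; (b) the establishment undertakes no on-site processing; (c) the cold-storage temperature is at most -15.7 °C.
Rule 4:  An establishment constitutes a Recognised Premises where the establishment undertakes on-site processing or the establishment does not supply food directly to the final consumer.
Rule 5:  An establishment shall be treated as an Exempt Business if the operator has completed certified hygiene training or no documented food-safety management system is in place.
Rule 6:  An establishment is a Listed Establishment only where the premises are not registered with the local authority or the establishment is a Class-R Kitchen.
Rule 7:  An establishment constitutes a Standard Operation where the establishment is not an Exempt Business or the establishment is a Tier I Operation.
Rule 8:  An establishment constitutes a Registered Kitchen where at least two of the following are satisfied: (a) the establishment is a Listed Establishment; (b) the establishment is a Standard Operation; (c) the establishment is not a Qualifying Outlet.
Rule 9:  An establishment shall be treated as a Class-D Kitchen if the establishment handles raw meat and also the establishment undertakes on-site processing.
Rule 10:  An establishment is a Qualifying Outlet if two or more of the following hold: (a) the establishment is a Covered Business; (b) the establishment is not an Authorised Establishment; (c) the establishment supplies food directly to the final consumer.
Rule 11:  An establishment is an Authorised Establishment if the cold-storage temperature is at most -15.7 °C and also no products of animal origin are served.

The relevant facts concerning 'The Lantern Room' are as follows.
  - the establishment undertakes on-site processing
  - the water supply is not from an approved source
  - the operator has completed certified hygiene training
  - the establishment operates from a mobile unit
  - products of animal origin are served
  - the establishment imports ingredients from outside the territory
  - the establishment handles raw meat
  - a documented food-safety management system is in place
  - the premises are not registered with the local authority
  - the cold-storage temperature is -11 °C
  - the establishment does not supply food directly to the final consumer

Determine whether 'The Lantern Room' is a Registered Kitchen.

Under rule 1: no products of animal origin are served? no; and the establishment does not operate from a mobile unit? no. So the establishment is not a Class-R Kitchen.
Under rule 6: the premises are not registered with the local authority? yes; or Class-R Kitchen (rule 1)? no. So the establishment is a Listed Establishment.
Under rule 5: the operator has completed certified hygiene training? yes; or no documented food-safety management system is in place? no. So the establishment is an Exempt Business.
Under rule 3: the water supply is from an approved source? no; the establishment undertakes no on-site processing? no; cold-storage temperature: -11 °C ≤ -15.7 °C? no — 0 of 3 hold (need ≥2) → not satisfied.
Under rule 7: not an Exempt Business (rule 5)? no; or Tier I Operation (rule 3)? no. So the establishment is not a Standard Operation.
Under rule 2: a documented food-safety management system is in place? yes; and the establishment handles raw meat? yes. So the establishment is a Covered Business.
Under rule 11: cold-storage temperature: -11 °C ≤ -15.7 °C? no; and no products of animal origin are served? no. So the establishment is not an Authorised Establishment.
Under rule 10: Covered Business (rule 2)? yes; not an Authorised Establishment (rule 11)? yes; the establishment supplies food directly to the final consumer? no — 2 of 3 hold (need ≥2) → satisfied.
Under rule 8: Listed Establishment (rule 6)? yes; Standard Operation (rule 7)? no; not a Qualifying Outlet (rule 10)? no — 1 of 3 hold (need ≥2) → not satisfied.

No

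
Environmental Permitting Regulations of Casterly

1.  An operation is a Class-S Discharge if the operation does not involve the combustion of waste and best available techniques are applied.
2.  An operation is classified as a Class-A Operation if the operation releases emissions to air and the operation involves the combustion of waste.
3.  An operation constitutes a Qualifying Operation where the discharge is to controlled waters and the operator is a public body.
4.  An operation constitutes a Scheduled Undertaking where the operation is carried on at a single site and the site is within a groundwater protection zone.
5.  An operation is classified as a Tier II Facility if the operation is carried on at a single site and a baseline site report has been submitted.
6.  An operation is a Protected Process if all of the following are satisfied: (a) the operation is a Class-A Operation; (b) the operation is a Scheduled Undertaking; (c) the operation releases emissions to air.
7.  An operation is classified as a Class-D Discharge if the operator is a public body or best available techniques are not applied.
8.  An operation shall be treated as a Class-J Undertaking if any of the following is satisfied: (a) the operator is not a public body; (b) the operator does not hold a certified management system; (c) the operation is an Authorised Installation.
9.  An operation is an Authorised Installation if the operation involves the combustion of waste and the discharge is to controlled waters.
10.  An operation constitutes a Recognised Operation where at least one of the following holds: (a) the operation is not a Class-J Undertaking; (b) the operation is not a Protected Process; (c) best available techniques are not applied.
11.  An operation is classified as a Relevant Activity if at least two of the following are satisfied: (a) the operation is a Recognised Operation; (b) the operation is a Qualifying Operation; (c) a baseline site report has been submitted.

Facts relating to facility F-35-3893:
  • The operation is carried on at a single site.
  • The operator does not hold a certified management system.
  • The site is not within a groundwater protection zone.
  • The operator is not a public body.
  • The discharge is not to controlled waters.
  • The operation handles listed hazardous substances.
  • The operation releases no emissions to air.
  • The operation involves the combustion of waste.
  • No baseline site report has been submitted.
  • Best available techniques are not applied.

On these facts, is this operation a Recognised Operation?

Yes

paragraph 9 — Authorised Installation: [the operation involves the combustion of waste? yes] AND [the discharge is to controlled waters? no] → not satisfied.
paragraph 8 — Class-J Undertaking: [the operator is not a public body? yes] OR [the operator does not hold a certified management system? yes] OR [Authorised Installation (paragraph 9)? no] → satisfied.
paragraph 2 — Class-A Operation: [the operation releases emissions to air? no] AND [the operation involves the combustion of waste? yes] → not satisfied.
paragraph 4 — Scheduled Undertaking: [the operation is carried on at a single site? yes] AND [the site is within a groundwater protection zone? no] → not satisfied.
paragraph 6 — Protected Process: [Class-A Operation (paragraph 2)? no] AND [Scheduled Undertaking (paragraph 4)? no] AND [the operation releases emissions to air? no] → not satisfied.
paragraph 10 — Recognised Operation: [not a Class-J Undertaking (paragraph 8)? no] OR [not a Protected Process (paragraph 6)? yes] OR [best available techniques are not applied? yes] → satisfied.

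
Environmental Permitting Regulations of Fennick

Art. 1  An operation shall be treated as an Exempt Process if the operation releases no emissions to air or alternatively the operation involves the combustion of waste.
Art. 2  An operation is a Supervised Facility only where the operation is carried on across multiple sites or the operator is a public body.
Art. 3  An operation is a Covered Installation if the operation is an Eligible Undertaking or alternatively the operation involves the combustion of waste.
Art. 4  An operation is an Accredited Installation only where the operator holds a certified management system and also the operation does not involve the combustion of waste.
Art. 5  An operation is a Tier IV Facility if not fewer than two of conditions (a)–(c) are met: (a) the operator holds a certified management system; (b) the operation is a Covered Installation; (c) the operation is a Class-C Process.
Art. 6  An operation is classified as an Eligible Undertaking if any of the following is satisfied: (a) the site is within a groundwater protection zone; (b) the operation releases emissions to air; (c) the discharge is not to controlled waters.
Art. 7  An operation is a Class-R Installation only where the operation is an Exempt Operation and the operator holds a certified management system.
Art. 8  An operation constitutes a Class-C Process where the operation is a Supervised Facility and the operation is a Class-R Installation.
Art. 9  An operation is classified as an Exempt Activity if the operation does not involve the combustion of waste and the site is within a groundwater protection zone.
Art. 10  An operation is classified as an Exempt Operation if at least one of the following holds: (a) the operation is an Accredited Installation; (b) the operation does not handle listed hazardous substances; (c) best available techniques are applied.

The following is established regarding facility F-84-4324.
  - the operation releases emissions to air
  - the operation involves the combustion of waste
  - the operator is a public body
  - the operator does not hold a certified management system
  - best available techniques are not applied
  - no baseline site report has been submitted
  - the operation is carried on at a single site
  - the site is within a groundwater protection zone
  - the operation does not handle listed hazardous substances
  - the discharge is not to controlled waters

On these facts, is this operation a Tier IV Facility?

article 6 — Eligible Undertaking: [the site is within a groundwater protection zone? yes] OR [the operation releases emissions to air? yes] OR [the discharge is not to controlled waters? yes] → satisfied.
article 3 — Covered Installation: [Eligible Undertaking (article 6)? yes] OR [the operation involves the combustion of waste? yes] → satisfied.
article 2 — Supervised Facility: [the operation is carried on across multiple sites? no] OR [the operator is a public body? yes] → satisfied.
article 4 — Accredited Installation: [the operator holds a certified management system? no] AND [the operation does not involve the combustion of waste? no] → not satisfied.
article 10 — Exempt Operation: [Accredited Installation (article 4)? no] OR [the operation does not handle listed hazardous substances? yes] OR [best available techniques are applied? no] → satisfied.
article 7 — Class-R Installation: [Exempt Operation (article 10)? yes] AND [the operator holds a certified management system? no] → not satisfied.
article 8 — Class-C Process: [Supervised Facility (article 2)? yes] AND [Class-R Installation (article 7)? no] → not satisfied.
article 5 — Tier IV Facility: the operator holds a certified management system? no; Covered Installation (article 3)? yes; Class-C Process (article 8)? no — 1 of 3 hold (need ≥2) → not satisfied.

No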